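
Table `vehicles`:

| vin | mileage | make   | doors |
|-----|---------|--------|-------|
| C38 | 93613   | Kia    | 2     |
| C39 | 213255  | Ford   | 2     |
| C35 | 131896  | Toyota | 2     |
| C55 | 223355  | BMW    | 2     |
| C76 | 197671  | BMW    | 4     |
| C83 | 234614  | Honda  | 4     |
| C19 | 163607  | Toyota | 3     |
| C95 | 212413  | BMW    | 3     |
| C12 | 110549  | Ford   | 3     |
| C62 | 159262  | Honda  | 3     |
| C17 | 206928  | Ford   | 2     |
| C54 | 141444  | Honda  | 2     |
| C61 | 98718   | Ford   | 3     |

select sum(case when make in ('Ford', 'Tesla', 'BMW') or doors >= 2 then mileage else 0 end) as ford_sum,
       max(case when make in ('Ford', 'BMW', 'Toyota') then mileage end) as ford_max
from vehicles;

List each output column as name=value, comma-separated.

ford_sum=2187325, ford_max=223355

[ford_sum: make in ('Ford', 'Tesla', 'BMW') or doors >= 2]
vin=C38: ✓ → 93613
vin=C39: ✓ → 213255
vin=C35: ✓ → 131896
vin=C55: ✓ → 223355
vin=C76: ✓ → 197671
vin=C83: ✓ → 234614
vin=C19: ✓ → 163607
vin=C95: ✓ → 212413
vin=C12: ✓ → 110549
vin=C62: ✓ → 159262
vin=C17: ✓ → 206928
vin=C54: ✓ → 141444
vin=C61: ✓ → 98718
ford_sum = 93613 + 213255 + 131896 + 223355 + 197671 + 234614 + 163607 + 212413 + 110549 + 159262 + 206928 + 141444 + 98718 = 2187325
—
[ford_max: make in ('Ford', 'BMW', 'Toyota')]
vin=C38: ✗
vin=C39: ✓ → 213255
vin=C35: ✓ → 131896
vin=C55: ✓ → 223355
vin=C76: ✓ → 197671
vin=C83: ✗
vin=C19: ✓ → 163607
vin=C95: ✓ → 212413
vin=C12: ✓ → 110549
vin=C62: ✗
vin=C17: ✓ → 206928
vin=C54: ✗
vin=C61: ✓ → 98718
ford_max = MAX(213255, 131896, 223355, 197671, 163607, 212413, 110549, 206928, 98718) = 223355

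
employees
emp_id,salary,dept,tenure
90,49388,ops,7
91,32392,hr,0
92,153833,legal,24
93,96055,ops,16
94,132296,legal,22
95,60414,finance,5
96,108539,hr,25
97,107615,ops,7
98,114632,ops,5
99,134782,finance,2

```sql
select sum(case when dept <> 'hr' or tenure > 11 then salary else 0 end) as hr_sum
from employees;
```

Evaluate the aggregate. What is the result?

957554

emp_id=90: ✓ → 49388
emp_id=91: ✗
emp_id=92: ✓ → 153833
emp_id=93: ✓ → 96055
emp_id=94: ✓ → 132296
emp_id=95: ✓ → 60414
emp_id=96: ✓ → 108539
emp_id=97: ✓ → 107615
emp_id=98: ✓ → 114632
emp_id=99: ✓ → 134782
hr_sum = 49388 + 153833 + 96055 + 132296 + 60414 + 108539 + 107615 + 114632 + 134782 = 957554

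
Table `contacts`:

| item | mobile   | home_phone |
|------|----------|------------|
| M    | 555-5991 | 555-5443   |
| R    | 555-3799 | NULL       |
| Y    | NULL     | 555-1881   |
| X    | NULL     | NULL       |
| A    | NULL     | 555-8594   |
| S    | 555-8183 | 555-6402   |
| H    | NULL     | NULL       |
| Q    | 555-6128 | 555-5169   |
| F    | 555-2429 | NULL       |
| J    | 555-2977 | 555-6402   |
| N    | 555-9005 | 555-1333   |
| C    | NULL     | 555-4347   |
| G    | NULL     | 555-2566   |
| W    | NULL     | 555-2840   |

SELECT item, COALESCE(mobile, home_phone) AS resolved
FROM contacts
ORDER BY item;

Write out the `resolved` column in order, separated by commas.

item=A: mobile=NULL, home_phone=555-8594 → 555-8594
item=C: mobile=NULL, home_phone=555-4347 → 555-4347
item=F: mobile=555-2429 → 555-2429
item=G: mobile=NULL, home_phone=555-2566 → 555-2566
item=H: mobile=NULL, home_phone=NULL (all NULL) → NULL
item=J: mobile=555-2977 → 555-2977
item=M: mobile=555-5991 → 555-5991
item=N: mobile=555-9005 → 555-9005
item=Q: mobile=555-6128 → 555-6128
item=R: mobile=555-3799 → 555-3799
item=S: mobile=555-8183 → 555-8183
item=W: mobile=NULL, home_phone=555-2840 → 555-2840
item=X: mobile=NULL, home_phone=NULL (all NULL) → NULL
item=Y: mobile=NULL, home_phone=555-1881 → 555-1881

555-8594, 555-4347, 555-2429, 555-2566, NULL, 555-2977, 555-5991, 555-9005, 555-6128, 555-3799, 555-8183, 555-2840, NULL, 555-1881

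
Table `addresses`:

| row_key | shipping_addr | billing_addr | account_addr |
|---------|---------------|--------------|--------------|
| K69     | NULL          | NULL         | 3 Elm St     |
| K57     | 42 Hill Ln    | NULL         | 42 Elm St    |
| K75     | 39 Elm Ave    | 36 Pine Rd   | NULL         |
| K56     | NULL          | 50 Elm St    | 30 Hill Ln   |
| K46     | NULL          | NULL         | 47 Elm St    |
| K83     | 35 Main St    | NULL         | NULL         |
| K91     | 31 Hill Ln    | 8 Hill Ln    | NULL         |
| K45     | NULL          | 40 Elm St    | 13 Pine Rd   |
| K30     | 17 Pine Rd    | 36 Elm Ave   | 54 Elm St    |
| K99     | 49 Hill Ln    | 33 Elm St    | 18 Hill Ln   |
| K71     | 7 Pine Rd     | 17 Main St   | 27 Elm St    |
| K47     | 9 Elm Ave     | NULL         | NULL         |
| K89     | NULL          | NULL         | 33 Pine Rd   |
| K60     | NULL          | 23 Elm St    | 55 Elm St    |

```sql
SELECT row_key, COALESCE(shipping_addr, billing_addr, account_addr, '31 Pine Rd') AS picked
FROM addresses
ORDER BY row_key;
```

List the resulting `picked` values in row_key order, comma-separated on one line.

row_key=K30: shipping_addr=17 Pine Rd → 17 Pine Rd
row_key=K45: shipping_addr=NULL, billing_addr=40 Elm St → 40 Elm St
row_key=K46: shipping_addr=NULL, billing_addr=NULL, account_addr=47 Elm St → 47 Elm St
row_key=K47: shipping_addr=9 Elm Ave → 9 Elm Ave
row_key=K56: shipping_addr=NULL, billing_addr=50 Elm St → 50 Elm St
row_key=K57: shipping_addr=42 Hill Ln → 42 Hill Ln
row_key=K60: shipping_addr=NULL, billing_addr=23 Elm St → 23 Elm St
row_key=K69: shipping_addr=NULL, billing_addr=NULL, account_addr=3 Elm St → 3 Elm St
row_key=K71: shipping_addr=7 Pine Rd → 7 Pine Rd
row_key=K75: shipping_addr=39 Elm Ave → 39 Elm Ave
row_key=K83: shipping_addr=35 Main St → 35 Main St
row_key=K89: shipping_addr=NULL, billing_addr=NULL, account_addr=33 Pine Rd → 33 Pine Rd
row_key=K91: shipping_addr=31 Hill Ln → 31 Hill Ln
row_key=K99: shipping_addr=49 Hill Ln → 49 Hill Ln

17 Pine Rd, 40 Elm St, 47 Elm St, 9 Elm Ave, 50 Elm St, 42 Hill Ln, 23 Elm St, 3 Elm St, 7 Pine Rd, 39 Elm Ave, 35 Main St, 33 Pine Rd, 31 Hill Ln, 49 Hill Ln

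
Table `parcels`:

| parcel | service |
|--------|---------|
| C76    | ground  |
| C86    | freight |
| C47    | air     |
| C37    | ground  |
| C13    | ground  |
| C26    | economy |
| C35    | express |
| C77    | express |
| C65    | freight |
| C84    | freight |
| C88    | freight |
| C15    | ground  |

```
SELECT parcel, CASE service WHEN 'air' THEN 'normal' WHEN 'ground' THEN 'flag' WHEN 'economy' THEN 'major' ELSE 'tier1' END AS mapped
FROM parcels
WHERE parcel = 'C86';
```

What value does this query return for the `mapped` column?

tier1

parcel = C86: service=freight.
service='air' → false
service='ground' → false
service='economy' → false
No prior WHEN matched → ELSE → tier1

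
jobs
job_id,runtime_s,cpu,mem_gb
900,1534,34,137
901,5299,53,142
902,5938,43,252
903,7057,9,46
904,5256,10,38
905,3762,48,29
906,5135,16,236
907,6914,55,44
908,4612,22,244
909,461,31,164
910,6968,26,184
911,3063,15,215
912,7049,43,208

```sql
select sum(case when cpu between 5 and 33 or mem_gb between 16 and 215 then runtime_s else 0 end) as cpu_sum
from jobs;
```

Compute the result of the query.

job_id=900: ✓ → 1534
job_id=901: ✓ → 5299
job_id=902: ✗
job_id=903: ✓ → 7057
job_id=904: ✓ → 5256
job_id=905: ✓ → 3762
job_id=906: ✓ → 5135
job_id=907: ✓ → 6914
job_id=908: ✓ → 4612
job_id=909: ✓ → 461
job_id=910: ✓ → 6968
job_id=911: ✓ → 3063
job_id=912: ✓ → 7049
cpu_sum = 1534 + 5299 + 7057 + 5256 + 3762 + 5135 + 6914 + 4612 + 461 + 6968 + 3063 + 7049 = 57110

57110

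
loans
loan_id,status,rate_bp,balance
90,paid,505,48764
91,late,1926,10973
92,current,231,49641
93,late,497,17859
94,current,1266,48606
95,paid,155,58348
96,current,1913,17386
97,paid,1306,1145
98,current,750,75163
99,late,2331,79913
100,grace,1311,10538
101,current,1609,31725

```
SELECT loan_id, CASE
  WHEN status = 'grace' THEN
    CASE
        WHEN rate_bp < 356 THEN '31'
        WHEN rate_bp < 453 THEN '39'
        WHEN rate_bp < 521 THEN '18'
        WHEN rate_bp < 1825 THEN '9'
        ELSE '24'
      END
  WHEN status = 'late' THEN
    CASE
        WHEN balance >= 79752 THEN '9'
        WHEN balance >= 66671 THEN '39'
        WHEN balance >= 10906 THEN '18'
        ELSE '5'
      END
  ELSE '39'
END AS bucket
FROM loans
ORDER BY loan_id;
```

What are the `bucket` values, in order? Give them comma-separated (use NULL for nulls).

loan_id=90: status='paid' → outer ELSE → 39
loan_id=91: status='late' → inner[balance >= 10906] → 18
loan_id=92: status='current' → outer ELSE → 39
loan_id=93: status='late' → inner[balance >= 10906] → 18
loan_id=94: status='current' → outer ELSE → 39
loan_id=95: status='paid' → outer ELSE → 39
loan_id=96: status='current' → outer ELSE → 39
loan_id=97: status='paid' → outer ELSE → 39
loan_id=98: status='current' → outer ELSE → 39
loan_id=99: status='late' → inner[balance >= 79752] → 9
loan_id=100: status='grace' → inner[rate_bp < 1825] → 9
loan_id=101: status='current' → outer ELSE → 39

39, 18, 39, 18, 39, 39, 39, 39, 39, 9, 9, 39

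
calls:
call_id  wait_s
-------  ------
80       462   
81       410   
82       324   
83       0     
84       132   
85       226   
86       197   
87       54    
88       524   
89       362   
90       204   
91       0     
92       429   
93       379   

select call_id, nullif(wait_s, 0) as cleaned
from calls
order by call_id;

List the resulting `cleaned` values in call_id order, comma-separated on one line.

call_id=80: wait_s=462 vs 0: differ → 462
call_id=81: wait_s=410 vs 0: differ → 410
call_id=82: wait_s=324 vs 0: differ → 324
call_id=83: wait_s=0 vs 0: equal → NULL
call_id=84: wait_s=132 vs 0: differ → 132
call_id=85: wait_s=226 vs 0: differ → 226
call_id=86: wait_s=197 vs 0: differ → 197
call_id=87: wait_s=54 vs 0: differ → 54
call_id=88: wait_s=524 vs 0: differ → 524
call_id=89: wait_s=362 vs 0: differ → 362
call_id=90: wait_s=204 vs 0: differ → 204
call_id=91: wait_s=0 vs 0: equal → NULL
call_id=92: wait_s=429 vs 0: differ → 429
call_id=93: wait_s=379 vs 0: differ → 379

462, 410, 324, NULL, 132, 226, 197, 54, 524, 362, 204, NULL, 429, 379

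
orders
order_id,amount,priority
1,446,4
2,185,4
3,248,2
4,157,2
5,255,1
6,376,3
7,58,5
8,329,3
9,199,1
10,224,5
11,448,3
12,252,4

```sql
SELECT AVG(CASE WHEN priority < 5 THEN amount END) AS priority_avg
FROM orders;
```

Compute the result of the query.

order_id=1: ✓ → 446
order_id=2: ✓ → 185
order_id=3: ✓ → 248
order_id=4: ✓ → 157
order_id=5: ✓ → 255
order_id=6: ✓ → 376
order_id=7: ✗
order_id=8: ✓ → 329
order_id=9: ✓ → 199
order_id=10: ✗
order_id=11: ✓ → 448
order_id=12: ✓ → 252
priority_avg = (446 + 185 + 248 + 157 + 255 + 376 + 329 + 199 + 448 + 252) / 10 = 289.5

289.5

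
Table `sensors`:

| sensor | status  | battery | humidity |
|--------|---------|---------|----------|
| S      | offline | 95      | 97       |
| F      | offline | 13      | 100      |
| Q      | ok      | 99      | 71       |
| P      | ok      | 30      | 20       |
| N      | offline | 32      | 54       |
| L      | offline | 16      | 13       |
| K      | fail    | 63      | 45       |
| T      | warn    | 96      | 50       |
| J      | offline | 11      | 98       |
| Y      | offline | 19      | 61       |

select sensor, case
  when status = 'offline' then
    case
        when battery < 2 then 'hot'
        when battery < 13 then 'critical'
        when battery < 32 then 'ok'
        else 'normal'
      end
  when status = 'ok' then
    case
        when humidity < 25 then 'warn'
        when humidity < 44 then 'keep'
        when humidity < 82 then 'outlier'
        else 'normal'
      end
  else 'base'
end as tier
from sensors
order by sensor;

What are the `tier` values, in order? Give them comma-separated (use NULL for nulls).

ok, critical, base, ok, normal, warn, outlier, normal, base, ok

sensor=F: status='offline' → inner[battery < 32] → ok
sensor=J: status='offline' → inner[battery < 13] → critical
sensor=K: status='fail' → outer ELSE → base
sensor=L: status='offline' → inner[battery < 32] → ok
sensor=N: status='offline' → inner[ELSE] → normal
sensor=P: status='ok' → inner[humidity < 25] → warn
sensor=Q: status='ok' → inner[humidity < 82] → outlier
sensor=S: status='offline' → inner[ELSE] → normal
sensor=T: status='warn' → outer ELSE → base
sensor=Y: status='offline' → inner[battery < 32] → ok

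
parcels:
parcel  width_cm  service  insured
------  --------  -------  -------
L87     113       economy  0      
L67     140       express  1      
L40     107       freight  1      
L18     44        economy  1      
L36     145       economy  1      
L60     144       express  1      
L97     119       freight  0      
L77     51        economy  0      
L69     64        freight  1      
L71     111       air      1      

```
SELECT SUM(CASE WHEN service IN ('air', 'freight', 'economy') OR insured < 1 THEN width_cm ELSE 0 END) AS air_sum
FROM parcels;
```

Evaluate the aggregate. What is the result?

parcel=L87: ✓ → 113
parcel=L67: ✗
parcel=L40: ✓ → 107
parcel=L18: ✓ → 44
parcel=L36: ✓ → 145
parcel=L60: ✗
parcel=L97: ✓ → 119
parcel=L77: ✓ → 51
parcel=L69: ✓ → 64
parcel=L71: ✓ → 111
air_sum = 113 + 107 + 44 + 145 + 119 + 51 + 64 + 111 = 754

754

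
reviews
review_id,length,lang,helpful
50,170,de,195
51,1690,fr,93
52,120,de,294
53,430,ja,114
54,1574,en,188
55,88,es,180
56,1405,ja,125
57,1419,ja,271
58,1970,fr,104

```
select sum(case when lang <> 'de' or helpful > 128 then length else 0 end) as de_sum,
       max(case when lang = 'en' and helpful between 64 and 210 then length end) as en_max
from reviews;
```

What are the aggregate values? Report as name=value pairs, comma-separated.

[de_sum: lang <> 'de' or helpful > 128]
review_id=50: ✓ → 170
review_id=51: ✓ → 1690
review_id=52: ✓ → 120
review_id=53: ✓ → 430
review_id=54: ✓ → 1574
review_id=55: ✓ → 88
review_id=56: ✓ → 1405
review_id=57: ✓ → 1419
review_id=58: ✓ → 1970
de_sum = 170 + 1690 + 120 + 430 + 1574 + 88 + 1405 + 1419 + 1970 = 8866
—
[en_max: lang = 'en' and helpful between 64 and 210]
review_id=50: ✗
review_id=51: ✗
review_id=52: ✗
review_id=53: ✗
review_id=54: ✓ → 1574
review_id=55: ✗
review_id=56: ✗
review_id=57: ✗
review_id=58: ✗
en_max = MAX(1574) = 1574

de_sum=8866, en_max=1574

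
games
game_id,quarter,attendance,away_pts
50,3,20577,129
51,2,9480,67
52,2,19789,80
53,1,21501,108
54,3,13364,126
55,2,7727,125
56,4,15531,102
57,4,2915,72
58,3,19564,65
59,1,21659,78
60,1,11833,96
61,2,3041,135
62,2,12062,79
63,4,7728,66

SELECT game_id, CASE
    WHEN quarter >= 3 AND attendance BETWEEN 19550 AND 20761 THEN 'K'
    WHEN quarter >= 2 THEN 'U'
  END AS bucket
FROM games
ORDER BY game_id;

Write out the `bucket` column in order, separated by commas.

game_id=50: quarter >= 3 AND attendance BETWEEN 19550 AND 20761 → K
game_id=51: quarter >= 2 → U
game_id=52: quarter >= 2 → U
game_id=53: (no match → NULL) → NULL
game_id=54: quarter >= 2 → U
game_id=55: quarter >= 2 → U
game_id=56: quarter >= 2 → U
game_id=57: quarter >= 2 → U
game_id=58: quarter >= 3 AND attendance BETWEEN 19550 AND 20761 → K
game_id=59: (no match → NULL) → NULL
game_id=60: (no match → NULL) → NULL
game_id=61: quarter >= 2 → U
game_id=62: quarter >= 2 → U
game_id=63: quarter >= 2 → U

K, U, U, NULL, U, U, U, U, K, NULL, NULL, U, U, U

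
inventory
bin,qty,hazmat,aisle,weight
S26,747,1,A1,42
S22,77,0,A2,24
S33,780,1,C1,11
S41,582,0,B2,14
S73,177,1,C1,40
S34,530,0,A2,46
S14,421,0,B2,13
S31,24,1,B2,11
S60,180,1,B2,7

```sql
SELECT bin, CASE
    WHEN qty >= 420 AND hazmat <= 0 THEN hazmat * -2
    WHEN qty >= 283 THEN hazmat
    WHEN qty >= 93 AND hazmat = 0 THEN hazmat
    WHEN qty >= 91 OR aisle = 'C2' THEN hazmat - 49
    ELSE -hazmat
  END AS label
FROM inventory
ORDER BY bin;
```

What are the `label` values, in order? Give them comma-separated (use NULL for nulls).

bin=S14: qty >= 420 AND hazmat <= 0 → 0
bin=S22: ELSE → 0
bin=S26: qty >= 283 → 1
bin=S31: ELSE → -1
bin=S33: qty >= 283 → 1
bin=S34: qty >= 420 AND hazmat <= 0 → 0
bin=S41: qty >= 420 AND hazmat <= 0 → 0
bin=S60: qty >= 91 OR aisle = 'C2' → -48
bin=S73: qty >= 91 OR aisle = 'C2' → -48

0, 0, 1, -1, 1, 0, 0, -48, -48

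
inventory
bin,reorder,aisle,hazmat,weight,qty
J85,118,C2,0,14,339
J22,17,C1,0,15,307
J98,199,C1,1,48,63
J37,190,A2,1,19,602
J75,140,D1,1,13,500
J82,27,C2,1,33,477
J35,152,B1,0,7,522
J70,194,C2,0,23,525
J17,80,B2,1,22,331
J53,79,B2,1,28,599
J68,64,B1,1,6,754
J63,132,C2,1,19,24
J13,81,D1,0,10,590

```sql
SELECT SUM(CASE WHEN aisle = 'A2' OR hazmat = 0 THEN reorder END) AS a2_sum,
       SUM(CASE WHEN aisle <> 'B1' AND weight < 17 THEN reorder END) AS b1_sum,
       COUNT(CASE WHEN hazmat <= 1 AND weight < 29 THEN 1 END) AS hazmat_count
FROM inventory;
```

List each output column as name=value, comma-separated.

[a2_sum: aisle = 'A2' OR hazmat = 0]
bin=J85: ✓ → 118
bin=J22: ✓ → 17
bin=J98: ✗
bin=J37: ✓ → 190
bin=J75: ✗
bin=J82: ✗
bin=J35: ✓ → 152
bin=J70: ✓ → 194
bin=J17: ✗
bin=J53: ✗
bin=J68: ✗
bin=J63: ✗
bin=J13: ✓ → 81
a2_sum = 118 + 17 + 190 + 152 + 194 + 81 = 752
—
[b1_sum: aisle <> 'B1' AND weight < 17]
bin=J85: ✓ → 118
bin=J22: ✓ → 17
bin=J98: ✗
bin=J37: ✗
bin=J75: ✓ → 140
bin=J82: ✗
bin=J35: ✗
bin=J70: ✗
bin=J17: ✗
bin=J53: ✗
bin=J68: ✗
bin=J63: ✗
bin=J13: ✓ → 81
b1_sum = 118 + 17 + 140 + 81 = 356
—
[hazmat_count: hazmat <= 1 AND weight < 29]
bin=J85: ✓ → 1
bin=J22: ✓ → 1
bin=J98: ✗
bin=J37: ✓ → 1
bin=J75: ✓ → 1
bin=J82: ✗
bin=J35: ✓ → 1
bin=J70: ✓ → 1
bin=J17: ✓ → 1
bin=J53: ✓ → 1
bin=J68: ✓ → 1
bin=J63: ✓ → 1
bin=J13: ✓ → 1
hazmat_count = COUNT(1, 1, 1, 1, 1, 1, 1, 1, 1, 1, 1) = 11

a2_sum=752, b1_sum=356, hazmat_count=11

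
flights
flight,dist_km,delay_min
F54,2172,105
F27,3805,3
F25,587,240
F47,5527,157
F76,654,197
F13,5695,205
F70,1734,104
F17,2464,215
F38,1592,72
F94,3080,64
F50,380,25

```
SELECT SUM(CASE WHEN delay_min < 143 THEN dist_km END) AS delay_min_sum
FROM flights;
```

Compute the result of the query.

flight=F54: ✓ → 2172
flight=F27: ✓ → 3805
flight=F25: ✗
flight=F47: ✗
flight=F76: ✗
flight=F13: ✗
flight=F70: ✓ → 1734
flight=F17: ✗
flight=F38: ✓ → 1592
flight=F94: ✓ → 3080
flight=F50: ✓ → 380
delay_min_sum = 2172 + 3805 + 1734 + 1592 + 3080 + 380 = 12763

12763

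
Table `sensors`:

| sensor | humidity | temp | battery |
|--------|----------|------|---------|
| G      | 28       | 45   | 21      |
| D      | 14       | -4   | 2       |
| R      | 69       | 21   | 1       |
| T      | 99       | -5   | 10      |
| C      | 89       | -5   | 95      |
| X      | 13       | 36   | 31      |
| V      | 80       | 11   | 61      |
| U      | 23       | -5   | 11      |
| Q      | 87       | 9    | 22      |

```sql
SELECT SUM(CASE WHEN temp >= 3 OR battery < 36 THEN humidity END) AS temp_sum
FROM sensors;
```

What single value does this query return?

413

sensor=G: ✓ → 28
sensor=D: ✓ → 14
sensor=R: ✓ → 69
sensor=T: ✓ → 99
sensor=C: ✗
sensor=X: ✓ → 13
sensor=V: ✓ → 80
sensor=U: ✓ → 23
sensor=Q: ✓ → 87
temp_sum = 28 + 14 + 69 + 99 + 13 + 80 + 23 + 87 = 413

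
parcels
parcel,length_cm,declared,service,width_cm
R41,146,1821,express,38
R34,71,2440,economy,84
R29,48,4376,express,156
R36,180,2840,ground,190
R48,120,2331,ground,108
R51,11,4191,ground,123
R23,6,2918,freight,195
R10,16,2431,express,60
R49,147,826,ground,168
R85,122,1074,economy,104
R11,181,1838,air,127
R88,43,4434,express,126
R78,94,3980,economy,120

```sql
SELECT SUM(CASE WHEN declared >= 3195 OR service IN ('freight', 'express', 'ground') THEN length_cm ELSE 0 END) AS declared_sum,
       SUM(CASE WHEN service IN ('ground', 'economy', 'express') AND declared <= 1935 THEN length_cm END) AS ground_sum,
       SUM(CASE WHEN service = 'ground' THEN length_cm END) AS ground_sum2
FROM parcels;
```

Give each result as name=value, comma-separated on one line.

[declared_sum: declared >= 3195 OR service IN ('freight', 'express', 'ground')]
parcel=R41: ✓ → 146
parcel=R34: ✗
parcel=R29: ✓ → 48
parcel=R36: ✓ → 180
parcel=R48: ✓ → 120
parcel=R51: ✓ → 11
parcel=R23: ✓ → 6
parcel=R10: ✓ → 16
parcel=R49: ✓ → 147
parcel=R85: ✗
parcel=R11: ✗
parcel=R88: ✓ → 43
parcel=R78: ✓ → 94
declared_sum = 146 + 48 + 180 + 120 + 11 + 6 + 16 + 147 + 43 + 94 = 811
—
[ground_sum: service IN ('ground', 'economy', 'express') AND declared <= 1935]
parcel=R41: ✓ → 146
parcel=R34: ✗
parcel=R29: ✗
parcel=R36: ✗
parcel=R48: ✗
parcel=R51: ✗
parcel=R23: ✗
parcel=R10: ✗
parcel=R49: ✓ → 147
parcel=R85: ✓ → 122
parcel=R11: ✗
parcel=R88: ✗
parcel=R78: ✗
ground_sum = 146 + 147 + 122 = 415
—
[ground_sum2: service = 'ground']
parcel=R41: ✗
parcel=R34: ✗
parcel=R29: ✗
parcel=R36: ✓ → 180
parcel=R48: ✓ → 120
parcel=R51: ✓ → 11
parcel=R23: ✗
parcel=R10: ✗
parcel=R49: ✓ → 147
parcel=R85: ✗
parcel=R11: ✗
parcel=R88: ✗
parcel=R78: ✗
ground_sum2 = 180 + 120 + 11 + 147 = 458

declared_sum=811, ground_sum=415, ground_sum2=458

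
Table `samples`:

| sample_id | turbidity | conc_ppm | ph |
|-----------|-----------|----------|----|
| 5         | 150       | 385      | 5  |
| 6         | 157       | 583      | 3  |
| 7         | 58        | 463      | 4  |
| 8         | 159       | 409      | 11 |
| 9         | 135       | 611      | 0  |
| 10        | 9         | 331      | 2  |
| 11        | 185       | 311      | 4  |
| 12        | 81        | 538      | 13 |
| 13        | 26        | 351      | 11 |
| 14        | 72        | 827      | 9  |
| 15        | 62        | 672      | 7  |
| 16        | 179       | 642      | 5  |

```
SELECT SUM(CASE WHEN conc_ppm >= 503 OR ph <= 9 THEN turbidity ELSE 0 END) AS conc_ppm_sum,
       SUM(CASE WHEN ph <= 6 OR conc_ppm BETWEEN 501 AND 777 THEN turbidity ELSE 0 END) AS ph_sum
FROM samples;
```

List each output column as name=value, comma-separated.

[conc_ppm_sum: conc_ppm >= 503 OR ph <= 9]
sample_id=5: ✓ → 150
sample_id=6: ✓ → 157
sample_id=7: ✓ → 58
sample_id=8: ✗
sample_id=9: ✓ → 135
sample_id=10: ✓ → 9
sample_id=11: ✓ → 185
sample_id=12: ✓ → 81
sample_id=13: ✗
sample_id=14: ✓ → 72
sample_id=15: ✓ → 62
sample_id=16: ✓ → 179
conc_ppm_sum = 150 + 157 + 58 + 135 + 9 + 185 + 81 + 72 + 62 + 179 = 1088
—
[ph_sum: ph <= 6 OR conc_ppm BETWEEN 501 AND 777]
sample_id=5: ✓ → 150
sample_id=6: ✓ → 157
sample_id=7: ✓ → 58
sample_id=8: ✗
sample_id=9: ✓ → 135
sample_id=10: ✓ → 9
sample_id=11: ✓ → 185
sample_id=12: ✓ → 81
sample_id=13: ✗
sample_id=14: ✗
sample_id=15: ✓ → 62
sample_id=16: ✓ → 179
ph_sum = 150 + 157 + 58 + 135 + 9 + 185 + 81 + 62 + 179 = 1016

conc_ppm_sum=1088, ph_sum=1016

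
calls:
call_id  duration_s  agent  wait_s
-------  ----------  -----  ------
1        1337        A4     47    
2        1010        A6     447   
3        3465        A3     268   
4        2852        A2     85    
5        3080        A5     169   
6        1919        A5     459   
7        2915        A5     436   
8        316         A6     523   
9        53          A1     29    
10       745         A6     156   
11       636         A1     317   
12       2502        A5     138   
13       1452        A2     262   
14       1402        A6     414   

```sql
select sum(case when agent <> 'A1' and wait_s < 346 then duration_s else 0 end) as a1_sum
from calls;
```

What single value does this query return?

call_id=1: ✓ → 1337
call_id=2: ✗
call_id=3: ✓ → 3465
call_id=4: ✓ → 2852
call_id=5: ✓ → 3080
call_id=6: ✗
call_id=7: ✗
call_id=8: ✗
call_id=9: ✗
call_id=10: ✓ → 745
call_id=11: ✗
call_id=12: ✓ → 2502
call_id=13: ✓ → 1452
call_id=14: ✗
a1_sum = 1337 + 3465 + 2852 + 3080 + 745 + 2502 + 1452 = 15433

15433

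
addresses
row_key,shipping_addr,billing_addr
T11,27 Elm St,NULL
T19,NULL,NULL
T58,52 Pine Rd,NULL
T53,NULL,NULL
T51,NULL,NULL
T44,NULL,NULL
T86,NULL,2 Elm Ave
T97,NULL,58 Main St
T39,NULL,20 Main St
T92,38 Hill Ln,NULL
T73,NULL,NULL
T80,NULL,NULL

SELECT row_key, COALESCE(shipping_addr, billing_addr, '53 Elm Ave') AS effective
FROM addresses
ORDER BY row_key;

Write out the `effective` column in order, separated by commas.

row_key=T11: shipping_addr=27 Elm St → 27 Elm St
row_key=T19: shipping_addr=NULL, billing_addr=NULL, → literal 53 Elm Ave → 53 Elm Ave
row_key=T39: shipping_addr=NULL, billing_addr=20 Main St → 20 Main St
row_key=T44: shipping_addr=NULL, billing_addr=NULL, → literal 53 Elm Ave → 53 Elm Ave
row_key=T51: shipping_addr=NULL, billing_addr=NULL, → literal 53 Elm Ave → 53 Elm Ave
row_key=T53: shipping_addr=NULL, billing_addr=NULL, → literal 53 Elm Ave → 53 Elm Ave
row_key=T58: shipping_addr=52 Pine Rd → 52 Pine Rd
row_key=T73: shipping_addr=NULL, billing_addr=NULL, → literal 53 Elm Ave → 53 Elm Ave
row_key=T80: shipping_addr=NULL, billing_addr=NULL, → literal 53 Elm Ave → 53 Elm Ave
row_key=T86: shipping_addr=NULL, billing_addr=2 Elm Ave → 2 Elm Ave
row_key=T92: shipping_addr=38 Hill Ln → 38 Hill Ln
row_key=T97: shipping_addr=NULL, billing_addr=58 Main St → 58 Main St

27 Elm St, 53 Elm Ave, 20 Main St, 53 Elm Ave, 53 Elm Ave, 53 Elm Ave, 52 Pine Rd, 53 Elm Ave, 53 Elm Ave, 2 Elm Ave, 38 Hill Ln, 58 Main St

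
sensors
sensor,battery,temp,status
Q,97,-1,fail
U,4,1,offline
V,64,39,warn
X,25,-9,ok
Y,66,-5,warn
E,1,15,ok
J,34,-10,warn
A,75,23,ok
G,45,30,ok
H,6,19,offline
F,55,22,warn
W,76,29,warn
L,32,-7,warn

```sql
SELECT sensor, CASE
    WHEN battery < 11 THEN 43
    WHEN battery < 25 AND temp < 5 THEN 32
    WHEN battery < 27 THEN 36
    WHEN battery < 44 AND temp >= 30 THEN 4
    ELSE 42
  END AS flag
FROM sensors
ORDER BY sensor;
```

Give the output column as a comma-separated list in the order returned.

sensor=A: ELSE → 42
sensor=E: battery < 11 → 43
sensor=F: ELSE → 42
sensor=G: ELSE → 42
sensor=H: battery < 11 → 43
sensor=J: ELSE → 42
sensor=L: ELSE → 42
sensor=Q: ELSE → 42
sensor=U: battery < 11 → 43
sensor=V: ELSE → 42
sensor=W: ELSE → 42
sensor=X: battery < 27 → 36
sensor=Y: ELSE → 42

42, 43, 42, 42, 43, 42, 42, 42, 43, 42, 42, 36, 42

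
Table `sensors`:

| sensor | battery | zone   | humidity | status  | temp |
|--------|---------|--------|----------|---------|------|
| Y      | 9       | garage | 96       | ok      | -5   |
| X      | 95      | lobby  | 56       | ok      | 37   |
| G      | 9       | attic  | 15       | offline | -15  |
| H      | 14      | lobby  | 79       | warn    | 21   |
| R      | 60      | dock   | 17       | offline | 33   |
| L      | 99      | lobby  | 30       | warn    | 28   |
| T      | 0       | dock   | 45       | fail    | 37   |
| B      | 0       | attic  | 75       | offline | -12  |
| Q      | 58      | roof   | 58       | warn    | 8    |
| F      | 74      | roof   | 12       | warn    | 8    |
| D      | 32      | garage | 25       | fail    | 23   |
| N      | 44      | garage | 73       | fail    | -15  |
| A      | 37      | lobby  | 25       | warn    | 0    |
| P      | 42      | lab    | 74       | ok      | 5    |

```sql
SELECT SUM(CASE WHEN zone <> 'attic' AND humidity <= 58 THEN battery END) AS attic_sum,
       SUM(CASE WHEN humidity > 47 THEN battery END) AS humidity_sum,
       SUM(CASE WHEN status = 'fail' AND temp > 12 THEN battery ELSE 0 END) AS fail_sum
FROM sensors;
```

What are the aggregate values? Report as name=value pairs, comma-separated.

[attic_sum: zone <> 'attic' AND humidity <= 58]
sensor=Y: ✗
sensor=X: ✓ → 95
sensor=G: ✗
sensor=H: ✗
sensor=R: ✓ → 60
sensor=L: ✓ → 99
sensor=T: ✓ → 0
sensor=B: ✗
sensor=Q: ✓ → 58
sensor=F: ✓ → 74
sensor=D: ✓ → 32
sensor=N: ✗
sensor=A: ✓ → 37
sensor=P: ✗
attic_sum = 95 + 60 + 99 + 58 + 74 + 32 + 37 = 455
—
[humidity_sum: humidity > 47]
sensor=Y: ✓ → 9
sensor=X: ✓ → 95
sensor=G: ✗
sensor=H: ✓ → 14
sensor=R: ✗
sensor=L: ✗
sensor=T: ✗
sensor=B: ✓ → 0
sensor=Q: ✓ → 58
sensor=F: ✗
sensor=D: ✗
sensor=N: ✓ → 44
sensor=A: ✗
sensor=P: ✓ → 42
humidity_sum = 9 + 95 + 14 + 58 + 44 + 42 = 262
—
[fail_sum: status = 'fail' AND temp > 12]
sensor=Y: ✗
sensor=X: ✗
sensor=G: ✗
sensor=H: ✗
sensor=R: ✗
sensor=L: ✗
sensor=T: ✓ → 0
sensor=B: ✗
sensor=Q: ✗
sensor=F: ✗
sensor=D: ✓ → 32
sensor=N: ✗
sensor=A: ✗
sensor=P: ✗
fail_sum = 32

attic_sum=455, humidity_sum=262, fail_sum=32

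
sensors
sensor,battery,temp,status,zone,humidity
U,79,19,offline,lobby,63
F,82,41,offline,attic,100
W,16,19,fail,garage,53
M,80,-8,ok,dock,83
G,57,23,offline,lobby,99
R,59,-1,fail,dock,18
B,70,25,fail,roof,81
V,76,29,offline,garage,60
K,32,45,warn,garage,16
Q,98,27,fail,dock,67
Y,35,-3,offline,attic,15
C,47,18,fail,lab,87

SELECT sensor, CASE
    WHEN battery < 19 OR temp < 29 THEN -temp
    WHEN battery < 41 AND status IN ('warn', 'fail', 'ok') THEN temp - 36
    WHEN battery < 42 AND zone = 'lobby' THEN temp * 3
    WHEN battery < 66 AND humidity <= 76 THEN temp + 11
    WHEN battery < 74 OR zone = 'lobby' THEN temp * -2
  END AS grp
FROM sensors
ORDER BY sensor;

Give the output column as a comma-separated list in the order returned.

-25, -18, NULL, -23, 9, 8, -27, 1, -19, NULL, -19, 3

sensor=B: battery < 19 OR temp < 29 → -25
sensor=C: battery < 19 OR temp < 29 → -18
sensor=F: (no match → NULL) → NULL
sensor=G: battery < 19 OR temp < 29 → -23
sensor=K: battery < 41 AND status IN ('warn', 'fail', 'ok') → 9
sensor=M: battery < 19 OR temp < 29 → 8
sensor=Q: battery < 19 OR temp < 29 → -27
sensor=R: battery < 19 OR temp < 29 → 1
sensor=U: battery < 19 OR temp < 29 → -19
sensor=V: (no match → NULL) → NULL
sensor=W: battery < 19 OR temp < 29 → -19
sensor=Y: battery < 19 OR temp < 29 → 3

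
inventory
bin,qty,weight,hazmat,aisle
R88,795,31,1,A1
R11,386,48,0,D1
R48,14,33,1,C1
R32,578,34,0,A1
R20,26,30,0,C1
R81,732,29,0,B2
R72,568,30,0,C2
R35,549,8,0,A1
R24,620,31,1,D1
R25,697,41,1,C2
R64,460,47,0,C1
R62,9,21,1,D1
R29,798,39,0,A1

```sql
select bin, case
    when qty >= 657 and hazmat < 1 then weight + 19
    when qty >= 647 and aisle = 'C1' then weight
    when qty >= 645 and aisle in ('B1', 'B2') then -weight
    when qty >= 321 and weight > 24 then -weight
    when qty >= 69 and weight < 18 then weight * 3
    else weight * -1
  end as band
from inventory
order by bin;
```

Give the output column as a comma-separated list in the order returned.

-48, -30, -31, -41, 58, -34, 24, -33, -21, -47, -30, 48, -31

bin=R11: qty >= 321 and weight > 24 → -48
bin=R20: ELSE → -30
bin=R24: qty >= 321 and weight > 24 → -31
bin=R25: qty >= 321 and weight > 24 → -41
bin=R29: qty >= 657 and hazmat < 1 → 58
bin=R32: qty >= 321 and weight > 24 → -34
bin=R35: qty >= 69 and weight < 18 → 24
bin=R48: ELSE → -33
bin=R62: ELSE → -21
bin=R64: qty >= 321 and weight > 24 → -47
bin=R72: qty >= 321 and weight > 24 → -30
bin=R81: qty >= 657 and hazmat < 1 → 48
bin=R88: qty >= 321 and weight > 24 → -31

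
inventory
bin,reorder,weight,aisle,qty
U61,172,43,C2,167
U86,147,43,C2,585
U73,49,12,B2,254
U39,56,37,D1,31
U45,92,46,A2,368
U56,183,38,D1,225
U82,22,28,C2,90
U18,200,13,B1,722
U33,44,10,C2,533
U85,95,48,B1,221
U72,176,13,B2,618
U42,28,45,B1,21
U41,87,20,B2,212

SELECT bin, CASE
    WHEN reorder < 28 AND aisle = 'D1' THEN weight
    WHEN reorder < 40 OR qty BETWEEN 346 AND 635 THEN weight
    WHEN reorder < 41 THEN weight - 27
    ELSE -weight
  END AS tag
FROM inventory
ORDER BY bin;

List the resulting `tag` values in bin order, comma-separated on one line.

-13, 10, -37, -20, 45, 46, -38, -43, 13, -12, 28, -48, 43

bin=U18: ELSE → -13
bin=U33: reorder < 40 OR qty BETWEEN 346 AND 635 → 10
bin=U39: ELSE → -37
bin=U41: ELSE → -20
bin=U42: reorder < 40 OR qty BETWEEN 346 AND 635 → 45
bin=U45: reorder < 40 OR qty BETWEEN 346 AND 635 → 46
bin=U56: ELSE → -38
bin=U61: ELSE → -43
bin=U72: reorder < 40 OR qty BETWEEN 346 AND 635 → 13
bin=U73: ELSE → -12
bin=U82: reorder < 40 OR qty BETWEEN 346 AND 635 → 28
bin=U85: ELSE → -48
bin=U86: reorder < 40 OR qty BETWEEN 346 AND 635 → 43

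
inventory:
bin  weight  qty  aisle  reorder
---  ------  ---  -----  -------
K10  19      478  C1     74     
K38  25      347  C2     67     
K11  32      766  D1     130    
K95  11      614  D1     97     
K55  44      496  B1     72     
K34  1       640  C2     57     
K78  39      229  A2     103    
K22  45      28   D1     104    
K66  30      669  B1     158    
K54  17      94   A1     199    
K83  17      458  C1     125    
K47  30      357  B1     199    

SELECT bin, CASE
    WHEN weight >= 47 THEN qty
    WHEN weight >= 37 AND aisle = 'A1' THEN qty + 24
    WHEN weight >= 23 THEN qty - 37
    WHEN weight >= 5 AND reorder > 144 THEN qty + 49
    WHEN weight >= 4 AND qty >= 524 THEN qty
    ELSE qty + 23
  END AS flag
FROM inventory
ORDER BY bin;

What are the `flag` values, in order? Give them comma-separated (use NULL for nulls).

bin=K10: ELSE → 501
bin=K11: weight >= 23 → 729
bin=K22: weight >= 23 → -9
bin=K34: ELSE → 663
bin=K38: weight >= 23 → 310
bin=K47: weight >= 23 → 320
bin=K54: weight >= 5 AND reorder > 144 → 143
bin=K55: weight >= 23 → 459
bin=K66: weight >= 23 → 632
bin=K78: weight >= 23 → 192
bin=K83: ELSE → 481
bin=K95: weight >= 4 AND qty >= 524 → 614

501, 729, -9, 663, 310, 320, 143, 459, 632, 192, 481, 614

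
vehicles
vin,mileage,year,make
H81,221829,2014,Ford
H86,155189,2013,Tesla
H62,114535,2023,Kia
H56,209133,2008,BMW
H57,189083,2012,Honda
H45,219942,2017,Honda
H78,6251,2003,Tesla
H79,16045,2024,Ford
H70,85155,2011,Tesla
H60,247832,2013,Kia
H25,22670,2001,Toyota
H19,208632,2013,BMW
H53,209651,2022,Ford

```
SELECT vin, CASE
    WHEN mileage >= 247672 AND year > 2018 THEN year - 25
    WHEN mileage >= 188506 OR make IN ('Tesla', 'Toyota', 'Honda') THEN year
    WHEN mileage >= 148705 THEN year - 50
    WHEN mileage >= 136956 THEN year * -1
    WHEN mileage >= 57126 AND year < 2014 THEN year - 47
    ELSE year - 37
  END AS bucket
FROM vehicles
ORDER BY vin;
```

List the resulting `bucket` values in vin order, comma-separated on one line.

vin=H19: mileage >= 188506 OR make IN ('Tesla', 'Toyota', 'Honda') → 2013
vin=H25: mileage >= 188506 OR make IN ('Tesla', 'Toyota', 'Honda') → 2001
vin=H45: mileage >= 188506 OR make IN ('Tesla', 'Toyota', 'Honda') → 2017
vin=H53: mileage >= 188506 OR make IN ('Tesla', 'Toyota', 'Honda') → 2022
vin=H56: mileage >= 188506 OR make IN ('Tesla', 'Toyota', 'Honda') → 2008
vin=H57: mileage >= 188506 OR make IN ('Tesla', 'Toyota', 'Honda') → 2012
vin=H60: mileage >= 188506 OR make IN ('Tesla', 'Toyota', 'Honda') → 2013
vin=H62: ELSE → 1986
vin=H70: mileage >= 188506 OR make IN ('Tesla', 'Toyota', 'Honda') → 2011
vin=H78: mileage >= 188506 OR make IN ('Tesla', 'Toyota', 'Honda') → 2003
vin=H79: ELSE → 1987
vin=H81: mileage >= 188506 OR make IN ('Tesla', 'Toyota', 'Honda') → 2014
vin=H86: mileage >= 188506 OR make IN ('Tesla', 'Toyota', 'Honda') → 2013

2013, 2001, 2017, 2022, 2008, 2012, 2013, 1986, 2011, 2003, 1987, 2014, 2013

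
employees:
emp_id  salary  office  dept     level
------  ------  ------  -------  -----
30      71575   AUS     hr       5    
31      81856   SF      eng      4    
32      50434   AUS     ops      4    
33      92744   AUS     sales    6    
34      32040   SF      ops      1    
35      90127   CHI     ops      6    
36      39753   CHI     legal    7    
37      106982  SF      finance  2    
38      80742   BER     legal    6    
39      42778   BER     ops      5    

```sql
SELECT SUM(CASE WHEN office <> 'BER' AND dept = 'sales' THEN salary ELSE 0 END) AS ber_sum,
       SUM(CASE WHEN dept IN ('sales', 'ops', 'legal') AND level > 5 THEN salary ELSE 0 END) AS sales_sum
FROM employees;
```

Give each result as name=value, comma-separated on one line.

ber_sum=92744, sales_sum=303366

[ber_sum: office <> 'BER' AND dept = 'sales']
emp_id=30: ✗
emp_id=31: ✗
emp_id=32: ✗
emp_id=33: ✓ → 92744
emp_id=34: ✗
emp_id=35: ✗
emp_id=36: ✗
emp_id=37: ✗
emp_id=38: ✗
emp_id=39: ✗
ber_sum = 92744
—
[sales_sum: dept IN ('sales', 'ops', 'legal') AND level > 5]
emp_id=30: ✗
emp_id=31: ✗
emp_id=32: ✗
emp_id=33: ✓ → 92744
emp_id=34: ✗
emp_id=35: ✓ → 90127
emp_id=36: ✓ → 39753
emp_id=37: ✗
emp_id=38: ✓ → 80742
emp_id=39: ✗
sales_sum = 92744 + 90127 + 39753 + 80742 = 303366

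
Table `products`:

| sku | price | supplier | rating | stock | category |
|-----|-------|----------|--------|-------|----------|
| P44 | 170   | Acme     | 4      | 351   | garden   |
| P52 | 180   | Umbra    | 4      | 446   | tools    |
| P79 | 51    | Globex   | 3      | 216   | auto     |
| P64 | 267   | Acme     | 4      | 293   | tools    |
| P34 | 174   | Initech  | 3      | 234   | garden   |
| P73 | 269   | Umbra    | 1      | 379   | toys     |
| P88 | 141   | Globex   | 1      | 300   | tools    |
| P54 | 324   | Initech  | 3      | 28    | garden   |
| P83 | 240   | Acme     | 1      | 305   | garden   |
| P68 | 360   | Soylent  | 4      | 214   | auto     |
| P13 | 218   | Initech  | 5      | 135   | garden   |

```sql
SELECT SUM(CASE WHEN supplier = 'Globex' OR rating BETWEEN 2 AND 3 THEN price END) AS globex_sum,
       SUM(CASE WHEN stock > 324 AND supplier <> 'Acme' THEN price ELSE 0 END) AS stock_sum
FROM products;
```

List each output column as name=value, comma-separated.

globex_sum=690, stock_sum=449

[globex_sum: supplier = 'Globex' OR rating BETWEEN 2 AND 3]
sku=P44: ✗
sku=P52: ✗
sku=P79: ✓ → 51
sku=P64: ✗
sku=P34: ✓ → 174
sku=P73: ✗
sku=P88: ✓ → 141
sku=P54: ✓ → 324
sku=P83: ✗
sku=P68: ✗
sku=P13: ✗
globex_sum = 51 + 174 + 141 + 324 = 690
—
[stock_sum: stock > 324 AND supplier <> 'Acme']
sku=P44: ✗
sku=P52: ✓ → 180
sku=P79: ✗
sku=P64: ✗
sku=P34: ✗
sku=P73: ✓ → 269
sku=P88: ✗
sku=P54: ✗
sku=P83: ✗
sku=P68: ✗
sku=P13: ✗
stock_sum = 180 + 269 = 449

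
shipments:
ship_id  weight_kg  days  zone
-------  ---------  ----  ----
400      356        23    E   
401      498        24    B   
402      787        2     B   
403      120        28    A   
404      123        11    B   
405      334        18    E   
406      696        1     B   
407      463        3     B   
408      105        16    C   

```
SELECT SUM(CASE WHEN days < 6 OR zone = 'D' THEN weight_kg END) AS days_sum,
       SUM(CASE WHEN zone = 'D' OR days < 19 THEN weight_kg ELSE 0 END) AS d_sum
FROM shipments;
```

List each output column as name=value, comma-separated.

days_sum=1946, d_sum=2508

[days_sum: days < 6 OR zone = 'D']
ship_id=400: ✗
ship_id=401: ✗
ship_id=402: ✓ → 787
ship_id=403: ✗
ship_id=404: ✗
ship_id=405: ✗
ship_id=406: ✓ → 696
ship_id=407: ✓ → 463
ship_id=408: ✗
days_sum = 787 + 696 + 463 = 1946
—
[d_sum: zone = 'D' OR days < 19]
ship_id=400: ✗
ship_id=401: ✗
ship_id=402: ✓ → 787
ship_id=403: ✗
ship_id=404: ✓ → 123
ship_id=405: ✓ → 334
ship_id=406: ✓ → 696
ship_id=407: ✓ → 463
ship_id=408: ✓ → 105
d_sum = 787 + 123 + 334 + 696 + 463 + 105 = 2508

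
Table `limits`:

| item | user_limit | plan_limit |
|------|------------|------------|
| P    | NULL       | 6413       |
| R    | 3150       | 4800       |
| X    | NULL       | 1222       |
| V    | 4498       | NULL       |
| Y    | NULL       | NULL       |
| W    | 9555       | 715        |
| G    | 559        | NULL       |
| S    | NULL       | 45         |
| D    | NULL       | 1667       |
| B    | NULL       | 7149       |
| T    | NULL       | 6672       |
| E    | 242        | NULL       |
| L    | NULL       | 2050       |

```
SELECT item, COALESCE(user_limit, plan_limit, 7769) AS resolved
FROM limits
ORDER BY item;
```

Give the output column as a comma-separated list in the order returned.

7149, 1667, 242, 559, 2050, 6413, 3150, 45, 6672, 4498, 9555, 1222, 7769

item=B: user_limit=NULL, plan_limit=7149 → 7149
item=D: user_limit=NULL, plan_limit=1667 → 1667
item=E: user_limit=242 → 242
item=G: user_limit=559 → 559
item=L: user_limit=NULL, plan_limit=2050 → 2050
item=P: user_limit=NULL, plan_limit=6413 → 6413
item=R: user_limit=3150 → 3150
item=S: user_limit=NULL, plan_limit=45 → 45
item=T: user_limit=NULL, plan_limit=6672 → 6672
item=V: user_limit=4498 → 4498
item=W: user_limit=9555 → 9555
item=X: user_limit=NULL, plan_limit=1222 → 1222
item=Y: user_limit=NULL, plan_limit=NULL, → literal 7769 → 7769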